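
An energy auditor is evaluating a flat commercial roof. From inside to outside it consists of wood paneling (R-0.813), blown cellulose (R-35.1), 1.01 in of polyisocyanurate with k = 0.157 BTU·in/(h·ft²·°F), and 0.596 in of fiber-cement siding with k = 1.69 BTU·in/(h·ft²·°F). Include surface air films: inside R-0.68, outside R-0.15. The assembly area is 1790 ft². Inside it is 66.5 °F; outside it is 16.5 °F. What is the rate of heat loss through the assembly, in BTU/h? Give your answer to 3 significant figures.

1.01/0.157 = 6.433
0.596/1.69 = 0.3527
R_total = 0.68 + 0.813 + 35.1 + 6.433 + 0.3527 + 0.15 = 43.53 ft²·°F·h/BTU
Q = A·ΔT/R = 1790 × (66.5 − 16.5) / 43.53 = 2056 BTU/h

2060 BTU/h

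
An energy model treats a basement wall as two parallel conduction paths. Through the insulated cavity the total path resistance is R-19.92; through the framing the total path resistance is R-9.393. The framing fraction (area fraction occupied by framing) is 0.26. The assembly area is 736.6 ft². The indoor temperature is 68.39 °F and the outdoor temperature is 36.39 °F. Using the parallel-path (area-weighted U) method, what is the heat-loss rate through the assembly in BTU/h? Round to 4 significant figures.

U_eff = 0.74/19.92 + 0.26/9.393 = 0.037149 + 0.02768 = 0.064829
R_eff = 1/U_eff = 15.425 ft²·°F·h/BTU
Q = 736.6 × (68.39 − 36.39) / 15.425 = 1528.1 BTU/h

1528 BTU/h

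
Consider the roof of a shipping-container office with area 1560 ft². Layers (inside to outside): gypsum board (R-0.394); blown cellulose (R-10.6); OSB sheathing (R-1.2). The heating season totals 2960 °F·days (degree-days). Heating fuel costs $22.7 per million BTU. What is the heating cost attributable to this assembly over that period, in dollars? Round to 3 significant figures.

R_total = 0.394 + 10.6 + 1.2 = 12.19 ft²·°F·h/BTU
E = A × HDD × 24 / R = 1560 × 2960 × 24 / 12.19 = 9088000 BTU
Cost = 9088000/10⁶ × 22.7 = $206.3

206 dollars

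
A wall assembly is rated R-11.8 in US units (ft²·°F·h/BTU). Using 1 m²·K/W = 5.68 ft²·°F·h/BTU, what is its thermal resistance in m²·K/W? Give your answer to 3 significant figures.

2.08 m²·K/W

R_SI = 11.8/5.68 = 2.077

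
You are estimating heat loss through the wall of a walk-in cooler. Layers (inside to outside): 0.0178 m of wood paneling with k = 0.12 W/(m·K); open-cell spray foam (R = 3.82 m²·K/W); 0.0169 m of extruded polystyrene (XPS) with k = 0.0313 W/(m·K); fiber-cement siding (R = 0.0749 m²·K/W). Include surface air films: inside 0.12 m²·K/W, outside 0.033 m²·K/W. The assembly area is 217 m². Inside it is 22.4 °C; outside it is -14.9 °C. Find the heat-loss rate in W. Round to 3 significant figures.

1710 W

0.0178/0.12 = 0.1483
0.0169/0.0313 = 0.5399
R_total = 0.12 + 0.1483 + 3.82 + 0.5399 + 0.0749 + 0.033 = 4.736 m²·K/W
Q = A·ΔT/R = 217 × (22.4 − (-14.9)) / 4.736 = 1709 W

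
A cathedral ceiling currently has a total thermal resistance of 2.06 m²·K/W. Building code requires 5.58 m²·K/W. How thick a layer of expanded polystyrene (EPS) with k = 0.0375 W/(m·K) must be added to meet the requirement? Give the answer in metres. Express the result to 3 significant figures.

ΔR = 5.58 − 2.06 = 3.52 m²·K/W
L = ΔR × k = 3.52 × 0.0375 = 0.132 m

0.132 m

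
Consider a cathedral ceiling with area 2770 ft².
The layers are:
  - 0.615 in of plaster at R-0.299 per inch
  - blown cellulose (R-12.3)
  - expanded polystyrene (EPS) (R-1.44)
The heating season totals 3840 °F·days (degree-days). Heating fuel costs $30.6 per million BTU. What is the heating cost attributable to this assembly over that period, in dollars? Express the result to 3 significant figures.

561 dollars

0.615 × 0.299 = 0.1839
R_total = 0.1839 + 12.3 + 1.44 = 13.92 ft²·°F·h/BTU
E = A × HDD × 24 / R = 2770 × 3840 × 24 / 13.92 = 18330000 BTU
Cost = 18330000/10⁶ × 30.6 = $561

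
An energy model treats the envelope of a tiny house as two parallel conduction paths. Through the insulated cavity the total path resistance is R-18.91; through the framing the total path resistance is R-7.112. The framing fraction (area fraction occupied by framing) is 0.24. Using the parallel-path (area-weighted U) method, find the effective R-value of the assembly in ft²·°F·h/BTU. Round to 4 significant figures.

U_eff = 0.76/18.91 + 0.24/7.112 = 0.04019 + 0.033746 = 0.073936
R_eff = 1/U_eff = 13.525 ft²·°F·h/BTU

13.53 ft²·°F·h/BTU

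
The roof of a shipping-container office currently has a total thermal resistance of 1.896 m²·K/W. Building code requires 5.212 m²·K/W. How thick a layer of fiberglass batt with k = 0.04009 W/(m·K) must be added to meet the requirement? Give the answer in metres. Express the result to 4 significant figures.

0.1329 m

ΔR = 5.212 − 1.896 = 3.316 m²·K/W
L = ΔR × k = 3.316 × 0.04009 = 0.13294 m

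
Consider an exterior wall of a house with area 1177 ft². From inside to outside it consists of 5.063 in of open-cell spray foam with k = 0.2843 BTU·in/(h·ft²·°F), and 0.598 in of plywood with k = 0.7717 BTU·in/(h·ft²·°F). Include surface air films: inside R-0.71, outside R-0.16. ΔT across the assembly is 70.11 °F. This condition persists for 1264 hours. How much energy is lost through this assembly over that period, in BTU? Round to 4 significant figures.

5.063/0.2843 = 17.809
0.598/0.7717 = 0.77491
R_total = 0.71 + 17.809 + 0.77491 + 0.16 = 19.454 ft²·°F·h/BTU
Q = 1177 × 70.11 / 19.454 = 4241.9 BTU/h
E = 4241.9 × 1264 = 5361700 BTU

5362000 BTU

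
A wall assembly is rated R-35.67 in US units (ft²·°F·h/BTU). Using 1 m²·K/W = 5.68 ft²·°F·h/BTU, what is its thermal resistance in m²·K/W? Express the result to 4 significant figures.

6.280 m²·K/W

R_SI = 35.67/5.68 = 6.2799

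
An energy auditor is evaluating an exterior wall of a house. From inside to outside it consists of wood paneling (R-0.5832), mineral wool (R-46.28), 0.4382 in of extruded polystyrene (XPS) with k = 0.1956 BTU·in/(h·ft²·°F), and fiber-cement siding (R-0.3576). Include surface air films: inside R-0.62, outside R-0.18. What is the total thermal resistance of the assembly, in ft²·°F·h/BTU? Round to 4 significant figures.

50.26 ft²·°F·h/BTU

0.4382/0.1956 = 2.2403
R_total = 0.62 + 0.5832 + 46.28 + 2.2403 + 0.3576 + 0.18 = 50.261 ft²·°F·h/BTU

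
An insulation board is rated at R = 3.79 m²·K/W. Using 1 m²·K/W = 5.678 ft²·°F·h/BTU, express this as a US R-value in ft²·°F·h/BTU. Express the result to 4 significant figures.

21.52 ft²·°F·h/BTU

R_US = 3.79 × 5.678 = 21.52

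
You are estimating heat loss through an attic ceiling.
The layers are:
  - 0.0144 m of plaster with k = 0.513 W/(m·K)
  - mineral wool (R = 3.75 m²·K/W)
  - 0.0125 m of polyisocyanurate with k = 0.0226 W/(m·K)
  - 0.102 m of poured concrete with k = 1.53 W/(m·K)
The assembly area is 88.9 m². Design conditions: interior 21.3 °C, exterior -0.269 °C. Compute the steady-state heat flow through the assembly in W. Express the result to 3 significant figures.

436 W

0.0144/0.513 = 0.02807
0.0125/0.0226 = 0.5531
0.102/1.53 = 0.06667
R_total = 0.02807 + 3.75 + 0.5531 + 0.06667 = 4.398 m²·K/W
Q = A·ΔT/R = 88.9 × (21.3 − (-0.269)) / 4.398 = 436 W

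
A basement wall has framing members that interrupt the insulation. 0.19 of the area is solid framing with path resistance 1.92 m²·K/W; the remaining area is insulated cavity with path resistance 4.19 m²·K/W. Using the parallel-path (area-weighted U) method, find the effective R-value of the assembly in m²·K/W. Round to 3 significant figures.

U_eff = 0.81/4.19 + 0.19/1.92 = 0.1933 + 0.09896 = 0.2923
R_eff = 1/U_eff = 3.421 m²·K/W

3.42 m²·K/W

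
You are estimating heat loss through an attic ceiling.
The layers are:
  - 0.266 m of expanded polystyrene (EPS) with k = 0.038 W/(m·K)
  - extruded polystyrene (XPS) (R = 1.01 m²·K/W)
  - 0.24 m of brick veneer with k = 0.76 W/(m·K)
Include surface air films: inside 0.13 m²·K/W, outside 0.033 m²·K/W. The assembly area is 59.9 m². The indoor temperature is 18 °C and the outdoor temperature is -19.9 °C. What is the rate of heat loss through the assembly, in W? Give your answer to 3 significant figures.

267 W

0.266/0.038 = 7
0.24/0.76 = 0.3158
R_total = 0.13 + 7 + 1.01 + 0.3158 + 0.033 = 8.489 m²·K/W
Q = A·ΔT/R = 59.9 × (18 − (-19.9)) / 8.489 = 267.4 W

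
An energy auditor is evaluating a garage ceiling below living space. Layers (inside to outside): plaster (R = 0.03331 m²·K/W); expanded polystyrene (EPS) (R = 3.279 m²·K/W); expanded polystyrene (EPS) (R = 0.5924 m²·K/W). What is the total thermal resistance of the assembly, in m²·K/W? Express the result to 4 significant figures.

3.905 m²·K/W

R_total = 0.03331 + 3.279 + 0.5924 = 3.9047 m²·K/W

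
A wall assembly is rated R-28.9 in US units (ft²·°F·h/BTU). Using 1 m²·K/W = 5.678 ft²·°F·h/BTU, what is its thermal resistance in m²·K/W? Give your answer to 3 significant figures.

R_SI = 28.9/5.678 = 5.09

5.09 m²·K/W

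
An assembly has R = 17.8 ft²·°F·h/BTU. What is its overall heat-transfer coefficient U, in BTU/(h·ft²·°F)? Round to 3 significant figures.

0.0562 BTU/(h·ft²·°F)

U = 1/R = 1/17.8 = 0.05618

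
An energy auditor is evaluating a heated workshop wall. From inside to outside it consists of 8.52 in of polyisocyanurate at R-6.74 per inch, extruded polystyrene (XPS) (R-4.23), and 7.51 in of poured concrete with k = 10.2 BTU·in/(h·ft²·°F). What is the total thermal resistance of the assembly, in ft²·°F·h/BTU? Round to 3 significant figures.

8.52 × 6.74 = 57.42
7.51/10.2 = 0.7363
R_total = 57.42 + 4.23 + 0.7363 = 62.39 ft²·°F·h/BTU

62.4 ft²·°F·h/BTU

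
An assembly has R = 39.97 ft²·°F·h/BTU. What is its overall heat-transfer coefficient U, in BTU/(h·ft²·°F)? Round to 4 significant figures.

0.02502 BTU/(h·ft²·°F)

U = 1/R = 1/39.97 = 0.025019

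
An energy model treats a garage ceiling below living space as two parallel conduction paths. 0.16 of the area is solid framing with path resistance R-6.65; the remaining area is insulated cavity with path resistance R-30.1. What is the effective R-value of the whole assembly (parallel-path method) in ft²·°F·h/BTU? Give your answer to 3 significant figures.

19.2 ft²·°F·h/BTU

U_eff = 0.84/30.1 + 0.16/6.65 = 0.02791 + 0.02406 = 0.05197
R_eff = 1/U_eff = 19.24 ft²·°F·h/BTU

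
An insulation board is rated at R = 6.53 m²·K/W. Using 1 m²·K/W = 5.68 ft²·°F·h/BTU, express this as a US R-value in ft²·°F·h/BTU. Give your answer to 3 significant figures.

37.1 ft²·°F·h/BTU

R_US = 6.53 × 5.68 = 37.09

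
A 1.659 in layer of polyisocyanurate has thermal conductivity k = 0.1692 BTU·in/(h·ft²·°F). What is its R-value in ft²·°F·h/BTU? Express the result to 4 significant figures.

9.805 ft²·°F·h/BTU

R = L/k = 1.659/0.1692 = 9.805 ft²·°F·h/BTU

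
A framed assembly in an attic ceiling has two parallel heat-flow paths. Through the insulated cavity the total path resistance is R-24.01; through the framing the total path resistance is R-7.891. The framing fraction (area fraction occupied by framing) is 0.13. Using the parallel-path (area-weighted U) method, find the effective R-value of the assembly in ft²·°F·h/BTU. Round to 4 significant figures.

U_eff = 0.87/24.01 + 0.13/7.891 = 0.036235 + 0.016474 = 0.052709
R_eff = 1/U_eff = 18.972 ft²·°F·h/BTU

18.97 ft²·°F·h/BTU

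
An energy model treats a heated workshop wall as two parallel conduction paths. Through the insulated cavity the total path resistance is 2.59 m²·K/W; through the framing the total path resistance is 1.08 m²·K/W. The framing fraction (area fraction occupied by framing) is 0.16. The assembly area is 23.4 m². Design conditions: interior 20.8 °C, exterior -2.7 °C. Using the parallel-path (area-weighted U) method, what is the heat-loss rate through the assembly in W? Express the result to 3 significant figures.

U_eff = 0.84/2.59 + 0.16/1.08 = 0.3243 + 0.1481 = 0.4725
R_eff = 1/U_eff = 2.117 m²·K/W
Q = 23.4 × (20.8 − (-2.7)) / 2.117 = 259.8 W

260 W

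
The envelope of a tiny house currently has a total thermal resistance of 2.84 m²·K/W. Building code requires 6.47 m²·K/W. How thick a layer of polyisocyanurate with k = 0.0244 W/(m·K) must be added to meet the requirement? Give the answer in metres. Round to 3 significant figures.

0.0886 m

ΔR = 6.47 − 2.84 = 3.63 m²·K/W
L = ΔR × k = 3.63 × 0.0244 = 0.08857 m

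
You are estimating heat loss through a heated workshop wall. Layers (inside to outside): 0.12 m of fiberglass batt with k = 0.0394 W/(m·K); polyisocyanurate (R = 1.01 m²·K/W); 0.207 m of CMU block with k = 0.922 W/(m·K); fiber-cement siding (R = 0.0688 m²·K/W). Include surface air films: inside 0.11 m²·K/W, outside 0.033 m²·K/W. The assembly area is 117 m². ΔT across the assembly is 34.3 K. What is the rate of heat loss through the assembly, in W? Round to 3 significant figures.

0.12/0.0394 = 3.046
0.207/0.922 = 0.2245
R_total = 0.11 + 3.046 + 1.01 + 0.2245 + 0.0688 + 0.033 = 4.492 m²·K/W
Q = A·ΔT/R = 117 × 34.3 / 4.492 = 893.4 W

893 W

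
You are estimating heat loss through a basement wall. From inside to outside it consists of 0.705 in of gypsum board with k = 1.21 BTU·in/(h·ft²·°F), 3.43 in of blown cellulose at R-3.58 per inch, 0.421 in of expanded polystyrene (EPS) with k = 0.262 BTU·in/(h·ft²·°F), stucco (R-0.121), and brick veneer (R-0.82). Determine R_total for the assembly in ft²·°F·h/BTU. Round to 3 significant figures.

0.705/1.21 = 0.5826
3.43 × 3.58 = 12.28
0.421/0.262 = 1.607
R_total = 0.5826 + 12.28 + 1.607 + 0.121 + 0.82 = 15.41 ft²·°F·h/BTU

15.4 ft²·°F·h/BTU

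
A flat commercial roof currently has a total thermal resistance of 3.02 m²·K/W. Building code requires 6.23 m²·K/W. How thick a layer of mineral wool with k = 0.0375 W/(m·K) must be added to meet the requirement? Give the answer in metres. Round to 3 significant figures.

0.120 m

ΔR = 6.23 − 3.02 = 3.21 m²·K/W
L = ΔR × k = 3.21 × 0.0375 = 0.1204 m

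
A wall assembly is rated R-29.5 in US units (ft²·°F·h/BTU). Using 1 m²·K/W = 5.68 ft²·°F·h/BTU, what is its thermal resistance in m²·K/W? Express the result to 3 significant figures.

5.19 m²·K/W

R_SI = 29.5/5.68 = 5.194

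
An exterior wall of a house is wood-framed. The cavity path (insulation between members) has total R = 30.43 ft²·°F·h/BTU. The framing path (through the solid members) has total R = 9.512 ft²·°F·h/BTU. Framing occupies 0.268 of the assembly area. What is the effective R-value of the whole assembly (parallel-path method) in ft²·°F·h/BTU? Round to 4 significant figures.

19.15 ft²·°F·h/BTU

U_eff = 0.732/30.43 + 0.268/9.512 = 0.024055 + 0.028175 = 0.05223
R_eff = 1/U_eff = 19.146 ft²·°F·h/BTU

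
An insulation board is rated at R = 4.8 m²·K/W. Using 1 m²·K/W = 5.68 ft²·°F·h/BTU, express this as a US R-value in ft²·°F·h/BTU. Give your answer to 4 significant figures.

R_US = 4.8 × 5.68 = 27.264

27.26 ft²·°F·h/BTU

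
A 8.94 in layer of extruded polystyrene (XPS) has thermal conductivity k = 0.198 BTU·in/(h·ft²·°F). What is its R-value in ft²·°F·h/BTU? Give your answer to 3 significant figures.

R = L/k = 8.94/0.198 = 45.15 ft²·°F·h/BTU

45.2 ft²·°F·h/BTU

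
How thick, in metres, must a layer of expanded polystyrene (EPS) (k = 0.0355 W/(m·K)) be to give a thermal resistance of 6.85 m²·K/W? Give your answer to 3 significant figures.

L = R·k = 6.85 × 0.0355 = 0.2432 m

0.243 m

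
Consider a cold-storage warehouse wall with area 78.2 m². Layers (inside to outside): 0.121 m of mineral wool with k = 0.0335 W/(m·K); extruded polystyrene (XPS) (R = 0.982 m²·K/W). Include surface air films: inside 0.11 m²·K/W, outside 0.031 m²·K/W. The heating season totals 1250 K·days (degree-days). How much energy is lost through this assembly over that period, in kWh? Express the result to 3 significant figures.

495 kWh

0.121/0.0335 = 3.612
R_total = 0.11 + 3.612 + 0.982 + 0.031 = 4.735 m²·K/W
E = A × HDD × 24 / R / 1000 = 78.2 × 1250 × 24 / 4.735 / 1000 = 495.5 kWh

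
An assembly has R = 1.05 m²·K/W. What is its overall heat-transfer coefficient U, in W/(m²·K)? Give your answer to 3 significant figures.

U = 1/R = 1/1.05 = 0.9524

0.952 W/(m²·K)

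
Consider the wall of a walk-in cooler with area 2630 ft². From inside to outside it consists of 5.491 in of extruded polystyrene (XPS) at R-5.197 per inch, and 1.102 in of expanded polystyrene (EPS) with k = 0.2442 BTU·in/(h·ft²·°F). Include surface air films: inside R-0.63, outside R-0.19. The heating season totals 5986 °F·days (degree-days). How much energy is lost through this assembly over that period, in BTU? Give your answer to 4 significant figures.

5.491 × 5.197 = 28.537
1.102/0.2442 = 4.5127
R_total = 0.63 + 28.537 + 4.5127 + 0.19 = 33.869 ft²·°F·h/BTU
E = A × HDD × 24 / R = 2630 × 5986 × 24 / 33.869 = 11156000 BTU

11160000 BTU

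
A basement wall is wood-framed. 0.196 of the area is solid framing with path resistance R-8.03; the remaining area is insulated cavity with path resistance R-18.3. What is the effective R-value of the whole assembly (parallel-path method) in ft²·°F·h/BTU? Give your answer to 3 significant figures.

U_eff = 0.804/18.3 + 0.196/8.03 = 0.04393 + 0.02441 = 0.06834
R_eff = 1/U_eff = 14.63 ft²·°F·h/BTU

14.6 ft²·°F·h/BTU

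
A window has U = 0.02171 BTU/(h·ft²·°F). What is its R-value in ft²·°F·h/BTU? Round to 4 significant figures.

46.06 ft²·°F·h/BTU

R = 1/U = 1/0.02171 = 46.062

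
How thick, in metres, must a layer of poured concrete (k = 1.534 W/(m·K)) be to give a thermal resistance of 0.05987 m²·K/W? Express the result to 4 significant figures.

0.09184 m

L = R·k = 0.05987 × 1.534 = 0.091841 m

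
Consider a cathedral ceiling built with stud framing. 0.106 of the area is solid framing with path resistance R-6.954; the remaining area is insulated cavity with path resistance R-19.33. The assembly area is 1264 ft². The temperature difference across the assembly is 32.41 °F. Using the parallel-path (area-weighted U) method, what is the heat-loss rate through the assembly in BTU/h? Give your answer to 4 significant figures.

2519 BTU/h

U_eff = 0.894/19.33 + 0.106/6.954 = 0.046249 + 0.015243 = 0.061492
R_eff = 1/U_eff = 16.262 ft²·°F·h/BTU
Q = 1264 × 32.41 / 16.262 = 2519.1 BTU/h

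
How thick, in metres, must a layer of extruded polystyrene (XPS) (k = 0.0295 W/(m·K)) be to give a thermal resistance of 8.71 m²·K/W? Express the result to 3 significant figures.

L = R·k = 8.71 × 0.0295 = 0.2569 m

0.257 m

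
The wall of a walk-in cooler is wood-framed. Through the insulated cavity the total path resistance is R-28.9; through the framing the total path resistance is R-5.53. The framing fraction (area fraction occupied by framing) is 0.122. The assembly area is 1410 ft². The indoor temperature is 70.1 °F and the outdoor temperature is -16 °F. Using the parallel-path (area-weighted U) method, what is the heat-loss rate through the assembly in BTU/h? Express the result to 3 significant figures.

U_eff = 0.878/28.9 + 0.122/5.53 = 0.03038 + 0.02206 = 0.05244
R_eff = 1/U_eff = 19.07 ft²·°F·h/BTU
Q = 1410 × (70.1 − (-16)) / 19.07 = 6367 BTU/h

6370 BTU/h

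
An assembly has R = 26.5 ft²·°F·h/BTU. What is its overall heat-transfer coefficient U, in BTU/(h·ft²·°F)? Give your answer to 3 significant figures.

U = 1/R = 1/26.5 = 0.03774

0.0377 BTU/(h·ft²·°F)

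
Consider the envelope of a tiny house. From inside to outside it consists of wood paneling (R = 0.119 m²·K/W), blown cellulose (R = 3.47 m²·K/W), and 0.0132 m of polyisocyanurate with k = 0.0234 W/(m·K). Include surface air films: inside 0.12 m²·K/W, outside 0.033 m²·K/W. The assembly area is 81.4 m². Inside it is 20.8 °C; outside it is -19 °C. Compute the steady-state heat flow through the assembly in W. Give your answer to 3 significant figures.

752 W

0.0132/0.0234 = 0.5641
R_total = 0.12 + 0.119 + 3.47 + 0.5641 + 0.033 = 4.306 m²·K/W
Q = A·ΔT/R = 81.4 × (20.8 − (-19)) / 4.306 = 752.4 W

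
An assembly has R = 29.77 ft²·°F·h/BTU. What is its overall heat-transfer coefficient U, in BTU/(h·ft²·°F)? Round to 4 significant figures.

U = 1/R = 1/29.77 = 0.033591

0.03359 BTU/(h·ft²·°F)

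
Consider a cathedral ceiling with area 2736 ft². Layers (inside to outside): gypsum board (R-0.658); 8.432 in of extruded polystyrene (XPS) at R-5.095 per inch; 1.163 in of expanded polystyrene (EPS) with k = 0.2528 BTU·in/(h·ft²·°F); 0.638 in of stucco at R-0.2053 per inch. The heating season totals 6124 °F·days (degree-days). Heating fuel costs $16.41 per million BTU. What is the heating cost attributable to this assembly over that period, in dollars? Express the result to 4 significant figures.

136.5 dollars

8.432 × 5.095 = 42.961
1.163/0.2528 = 4.6005
0.638 × 0.2053 = 0.13098
R_total = 0.658 + 42.961 + 4.6005 + 0.13098 = 48.35 ft²·°F·h/BTU
E = A × HDD × 24 / R = 2736 × 6124 × 24 / 48.35 = 8316900 BTU
Cost = 8316900/10⁶ × 16.41 = $136.48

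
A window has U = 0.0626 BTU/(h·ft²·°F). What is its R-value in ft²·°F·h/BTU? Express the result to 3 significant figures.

16.0 ft²·°F·h/BTU

R = 1/U = 1/0.0626 = 15.97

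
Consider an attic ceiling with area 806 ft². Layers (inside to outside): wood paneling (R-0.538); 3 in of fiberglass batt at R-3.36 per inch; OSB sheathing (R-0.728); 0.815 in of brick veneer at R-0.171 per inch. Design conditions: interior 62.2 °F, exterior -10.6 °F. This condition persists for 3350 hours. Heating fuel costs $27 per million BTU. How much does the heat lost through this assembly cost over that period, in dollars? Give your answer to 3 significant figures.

3 × 3.36 = 10.08
0.815 × 0.171 = 0.1394
R_total = 0.538 + 10.08 + 0.728 + 0.1394 = 11.49 ft²·°F·h/BTU
Q = 806 × (62.2 − (-10.6)) / 11.49 = 5109 BTU/h
E = 5109 × 3350 = 17110000 BTU
Cost = 17110000/10⁶ × 27 = $462.1

462 dollars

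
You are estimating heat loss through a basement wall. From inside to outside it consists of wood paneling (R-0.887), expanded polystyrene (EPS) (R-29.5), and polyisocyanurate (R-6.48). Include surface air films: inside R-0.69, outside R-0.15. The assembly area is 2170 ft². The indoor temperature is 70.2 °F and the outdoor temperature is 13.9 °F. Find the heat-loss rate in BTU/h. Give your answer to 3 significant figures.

3240 BTU/h

R_total = 0.69 + 0.887 + 29.5 + 6.48 + 0.15 = 37.71 ft²·°F·h/BTU
Q = A·ΔT/R = 2170 × (70.2 − 13.9) / 37.71 = 3240 BTU/h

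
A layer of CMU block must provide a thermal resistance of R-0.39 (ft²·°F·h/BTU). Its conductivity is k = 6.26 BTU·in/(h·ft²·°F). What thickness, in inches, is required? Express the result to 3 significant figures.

2.44 in

L = R × k = 0.39 × 6.26 = 2.441 in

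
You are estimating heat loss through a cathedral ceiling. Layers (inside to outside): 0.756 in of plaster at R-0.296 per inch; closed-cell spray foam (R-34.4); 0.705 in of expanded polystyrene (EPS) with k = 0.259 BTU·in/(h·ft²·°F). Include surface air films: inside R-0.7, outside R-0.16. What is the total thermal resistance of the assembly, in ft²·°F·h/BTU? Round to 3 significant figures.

38.2 ft²·°F·h/BTU

0.756 × 0.296 = 0.2238
0.705/0.259 = 2.722
R_total = 0.7 + 0.2238 + 34.4 + 2.722 + 0.16 = 38.21 ft²·°F·h/BTU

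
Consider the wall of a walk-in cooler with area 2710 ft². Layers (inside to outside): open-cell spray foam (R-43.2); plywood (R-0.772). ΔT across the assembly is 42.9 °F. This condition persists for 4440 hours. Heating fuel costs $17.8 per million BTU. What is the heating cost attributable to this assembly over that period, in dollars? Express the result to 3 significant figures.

R_total = 43.2 + 0.772 = 43.97 ft²·°F·h/BTU
Q = 2710 × 42.9 / 43.97 = 2644 BTU/h
E = 2644 × 4440 = 11740000 BTU
Cost = 11740000/10⁶ × 17.8 = $209

209 dollars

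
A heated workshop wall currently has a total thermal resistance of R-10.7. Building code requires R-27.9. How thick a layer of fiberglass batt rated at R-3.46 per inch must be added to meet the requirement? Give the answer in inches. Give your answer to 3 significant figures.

4.97 in

ΔR = 27.9 − 10.7 = 17.2 ft²·°F·h/BTU
L = ΔR / (R/in) = 17.2/3.46 = 4.971 in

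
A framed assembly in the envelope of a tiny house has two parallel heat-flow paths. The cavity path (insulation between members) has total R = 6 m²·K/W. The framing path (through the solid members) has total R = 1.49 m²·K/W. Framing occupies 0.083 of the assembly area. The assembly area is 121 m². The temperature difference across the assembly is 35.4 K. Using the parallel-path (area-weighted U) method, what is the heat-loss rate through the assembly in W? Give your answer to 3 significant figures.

893 W

U_eff = 0.917/6 + 0.083/1.49 = 0.1528 + 0.0557 = 0.2085
R_eff = 1/U_eff = 4.795 m²·K/W
Q = 121 × 35.4 / 4.795 = 893.3 W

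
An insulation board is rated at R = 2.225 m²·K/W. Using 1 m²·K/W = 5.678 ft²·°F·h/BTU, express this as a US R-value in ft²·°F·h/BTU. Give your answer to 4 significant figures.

12.63 ft²·°F·h/BTU

R_US = 2.225 × 5.678 = 12.634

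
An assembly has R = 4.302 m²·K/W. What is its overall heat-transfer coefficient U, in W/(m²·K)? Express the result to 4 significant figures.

U = 1/R = 1/4.302 = 0.23245

0.2325 W/(m²·K)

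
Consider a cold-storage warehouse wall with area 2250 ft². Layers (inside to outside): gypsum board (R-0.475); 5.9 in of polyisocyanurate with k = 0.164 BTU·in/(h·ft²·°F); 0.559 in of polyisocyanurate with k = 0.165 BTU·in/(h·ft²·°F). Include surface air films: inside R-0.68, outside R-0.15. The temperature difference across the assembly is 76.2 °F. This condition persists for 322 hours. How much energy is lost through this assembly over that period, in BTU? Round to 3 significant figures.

5.9/0.164 = 35.98
0.559/0.165 = 3.388
R_total = 0.68 + 0.475 + 35.98 + 3.388 + 0.15 = 40.67 ft²·°F·h/BTU
Q = 2250 × 76.2 / 40.67 = 4216 BTU/h
E = 4216 × 322 = 1357000 BTU

1360000 BTU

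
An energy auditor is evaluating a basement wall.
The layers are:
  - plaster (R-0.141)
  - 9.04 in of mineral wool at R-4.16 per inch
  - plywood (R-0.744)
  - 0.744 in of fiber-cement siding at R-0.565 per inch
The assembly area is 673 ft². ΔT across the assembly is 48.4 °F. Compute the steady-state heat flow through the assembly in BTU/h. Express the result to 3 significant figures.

9.04 × 4.16 = 37.61
0.744 × 0.565 = 0.4204
R_total = 0.141 + 37.61 + 0.744 + 0.4204 = 38.91 ft²·°F·h/BTU
Q = A·ΔT/R = 673 × 48.4 / 38.91 = 837.1 BTU/h

837 BTU/h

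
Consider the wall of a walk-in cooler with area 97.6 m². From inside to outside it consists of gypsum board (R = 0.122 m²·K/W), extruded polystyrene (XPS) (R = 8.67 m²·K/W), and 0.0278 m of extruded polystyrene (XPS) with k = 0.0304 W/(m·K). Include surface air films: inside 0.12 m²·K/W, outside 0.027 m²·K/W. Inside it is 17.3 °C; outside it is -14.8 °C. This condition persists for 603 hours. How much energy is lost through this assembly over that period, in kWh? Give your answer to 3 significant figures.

0.0278/0.0304 = 0.9145
R_total = 0.12 + 0.122 + 8.67 + 0.9145 + 0.027 = 9.853 m²·K/W
Q = 97.6 × (17.3 − (-14.8)) / 9.853 = 318 W
E = 318 W × 603 h / 1000 = 191.7 kWh

192 kWh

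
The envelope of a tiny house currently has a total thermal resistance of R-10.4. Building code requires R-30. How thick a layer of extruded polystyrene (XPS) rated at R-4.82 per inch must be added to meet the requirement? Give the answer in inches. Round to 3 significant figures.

ΔR = 30 − 10.4 = 19.6 ft²·°F·h/BTU
L = ΔR / (R/in) = 19.6/4.82 = 4.066 in

4.07 in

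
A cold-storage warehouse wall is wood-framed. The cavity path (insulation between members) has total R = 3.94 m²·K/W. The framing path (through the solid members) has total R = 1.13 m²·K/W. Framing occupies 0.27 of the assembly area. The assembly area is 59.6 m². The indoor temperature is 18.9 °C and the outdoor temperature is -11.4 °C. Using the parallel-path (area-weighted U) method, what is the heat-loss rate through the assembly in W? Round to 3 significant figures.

766 W

U_eff = 0.73/3.94 + 0.27/1.13 = 0.1853 + 0.2389 = 0.4242
R_eff = 1/U_eff = 2.357 m²·K/W
Q = 59.6 × (18.9 − (-11.4)) / 2.357 = 766.1 W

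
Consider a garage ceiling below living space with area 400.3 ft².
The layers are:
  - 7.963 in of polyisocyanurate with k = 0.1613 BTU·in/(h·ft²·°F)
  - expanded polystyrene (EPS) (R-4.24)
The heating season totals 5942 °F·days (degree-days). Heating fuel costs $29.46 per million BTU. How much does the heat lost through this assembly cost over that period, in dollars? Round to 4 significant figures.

7.963/0.1613 = 49.368
R_total = 49.368 + 4.24 = 53.608 ft²·°F·h/BTU
E = A × HDD × 24 / R = 400.3 × 5942 × 24 / 53.608 = 1064900 BTU
Cost = 1064900/10⁶ × 29.46 = $31.372

31.37 dollars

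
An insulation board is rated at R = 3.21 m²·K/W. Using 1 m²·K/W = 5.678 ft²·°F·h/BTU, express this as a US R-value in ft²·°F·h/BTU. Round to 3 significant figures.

R_US = 3.21 × 5.678 = 18.23

18.2 ft²·°F·h/BTU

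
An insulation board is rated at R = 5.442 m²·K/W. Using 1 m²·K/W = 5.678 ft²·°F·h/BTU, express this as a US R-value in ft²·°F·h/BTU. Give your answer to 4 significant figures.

R_US = 5.442 × 5.678 = 30.9

30.90 ft²·°F·h/BTU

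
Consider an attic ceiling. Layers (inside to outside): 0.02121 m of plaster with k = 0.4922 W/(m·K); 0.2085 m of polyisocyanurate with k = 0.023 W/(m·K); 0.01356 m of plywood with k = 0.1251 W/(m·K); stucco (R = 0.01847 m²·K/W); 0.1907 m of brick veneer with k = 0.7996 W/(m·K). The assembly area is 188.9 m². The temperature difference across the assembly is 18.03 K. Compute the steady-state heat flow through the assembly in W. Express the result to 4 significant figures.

359.5 W

0.02121/0.4922 = 0.043092
0.2085/0.023 = 9.0652
0.01356/0.1251 = 0.10839
0.1907/0.7996 = 0.23849
R_total = 0.043092 + 9.0652 + 0.10839 + 0.01847 + 0.23849 = 9.4737 m²·K/W
Q = A·ΔT/R = 188.9 × 18.03 / 9.4737 = 359.51 W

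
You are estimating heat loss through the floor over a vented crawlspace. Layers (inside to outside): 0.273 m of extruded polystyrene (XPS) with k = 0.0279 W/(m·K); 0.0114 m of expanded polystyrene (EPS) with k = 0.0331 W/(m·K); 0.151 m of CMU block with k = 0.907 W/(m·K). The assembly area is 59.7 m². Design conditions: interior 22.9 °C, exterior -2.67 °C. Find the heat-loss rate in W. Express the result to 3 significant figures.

0.273/0.0279 = 9.785
0.0114/0.0331 = 0.3444
0.151/0.907 = 0.1665
R_total = 9.785 + 0.3444 + 0.1665 = 10.3 m²·K/W
Q = A·ΔT/R = 59.7 × (22.9 − (-2.67)) / 10.3 = 148.3 W

148 W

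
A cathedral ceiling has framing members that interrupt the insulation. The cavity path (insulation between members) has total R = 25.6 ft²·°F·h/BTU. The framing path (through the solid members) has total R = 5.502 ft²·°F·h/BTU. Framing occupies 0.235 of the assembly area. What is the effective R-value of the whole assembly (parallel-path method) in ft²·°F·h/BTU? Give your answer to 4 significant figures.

13.78 ft²·°F·h/BTU

U_eff = 0.765/25.6 + 0.235/5.502 = 0.029883 + 0.042712 = 0.072595
R_eff = 1/U_eff = 13.775 ft²·°F·h/BTU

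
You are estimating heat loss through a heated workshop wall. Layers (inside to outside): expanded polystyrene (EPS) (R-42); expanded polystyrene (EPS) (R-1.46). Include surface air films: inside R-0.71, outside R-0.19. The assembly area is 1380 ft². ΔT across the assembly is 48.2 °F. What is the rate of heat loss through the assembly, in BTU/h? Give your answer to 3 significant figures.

1500 BTU/h

R_total = 0.71 + 42 + 1.46 + 0.19 = 44.36 ft²·°F·h/BTU
Q = A·ΔT/R = 1380 × 48.2 / 44.36 = 1499 BTU/h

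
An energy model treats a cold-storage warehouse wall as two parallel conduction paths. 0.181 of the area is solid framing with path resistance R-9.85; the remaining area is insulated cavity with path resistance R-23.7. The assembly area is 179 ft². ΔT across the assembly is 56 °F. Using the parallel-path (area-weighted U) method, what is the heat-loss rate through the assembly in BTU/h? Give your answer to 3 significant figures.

531 BTU/h

U_eff = 0.819/23.7 + 0.181/9.85 = 0.03456 + 0.01838 = 0.05293
R_eff = 1/U_eff = 18.89 ft²·°F·h/BTU
Q = 179 × 56 / 18.89 = 530.6 BTU/h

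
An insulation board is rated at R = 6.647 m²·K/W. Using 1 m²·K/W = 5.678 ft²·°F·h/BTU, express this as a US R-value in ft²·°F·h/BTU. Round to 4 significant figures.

37.74 ft²·°F·h/BTU

R_US = 6.647 × 5.678 = 37.742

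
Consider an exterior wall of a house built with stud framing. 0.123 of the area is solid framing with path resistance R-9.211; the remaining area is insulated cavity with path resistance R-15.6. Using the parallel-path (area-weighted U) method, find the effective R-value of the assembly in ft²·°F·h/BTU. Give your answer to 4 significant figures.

U_eff = 0.877/15.6 + 0.123/9.211 = 0.056218 + 0.013354 = 0.069572
R_eff = 1/U_eff = 14.374 ft²·°F·h/BTU

14.37 ft²·°F·h/BTU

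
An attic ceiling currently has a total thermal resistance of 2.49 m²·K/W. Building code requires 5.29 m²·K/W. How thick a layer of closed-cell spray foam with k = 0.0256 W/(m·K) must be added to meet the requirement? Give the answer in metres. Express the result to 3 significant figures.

0.0717 m

ΔR = 5.29 − 2.49 = 2.8 m²·K/W
L = ΔR × k = 2.8 × 0.0256 = 0.07168 m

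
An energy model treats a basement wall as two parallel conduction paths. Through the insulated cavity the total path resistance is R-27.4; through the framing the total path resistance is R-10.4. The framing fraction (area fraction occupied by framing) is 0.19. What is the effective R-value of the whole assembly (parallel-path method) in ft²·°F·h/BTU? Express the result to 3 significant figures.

20.9 ft²·°F·h/BTU

U_eff = 0.81/27.4 + 0.19/10.4 = 0.02956 + 0.01827 = 0.04783
R_eff = 1/U_eff = 20.91 ft²·°F·h/BTU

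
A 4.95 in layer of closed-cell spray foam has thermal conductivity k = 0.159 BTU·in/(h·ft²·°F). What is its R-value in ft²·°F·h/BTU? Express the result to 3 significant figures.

31.1 ft²·°F·h/BTU

R = L/k = 4.95/0.159 = 31.13 ft²·°F·h/BTU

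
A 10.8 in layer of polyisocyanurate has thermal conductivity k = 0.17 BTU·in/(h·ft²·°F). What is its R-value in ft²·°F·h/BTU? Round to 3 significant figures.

63.5 ft²·°F·h/BTU

R = L/k = 10.8/0.17 = 63.53 ft²·°F·h/BTU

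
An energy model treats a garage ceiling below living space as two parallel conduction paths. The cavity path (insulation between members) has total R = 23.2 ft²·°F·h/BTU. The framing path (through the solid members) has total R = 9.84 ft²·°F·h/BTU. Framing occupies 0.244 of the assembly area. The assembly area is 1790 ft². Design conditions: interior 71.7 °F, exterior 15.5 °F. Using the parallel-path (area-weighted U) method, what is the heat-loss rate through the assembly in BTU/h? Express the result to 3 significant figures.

5770 BTU/h

U_eff = 0.756/23.2 + 0.244/9.84 = 0.03259 + 0.0248 = 0.05738
R_eff = 1/U_eff = 17.43 ft²·°F·h/BTU
Q = 1790 × (71.7 − 15.5) / 17.43 = 5773 BTU/h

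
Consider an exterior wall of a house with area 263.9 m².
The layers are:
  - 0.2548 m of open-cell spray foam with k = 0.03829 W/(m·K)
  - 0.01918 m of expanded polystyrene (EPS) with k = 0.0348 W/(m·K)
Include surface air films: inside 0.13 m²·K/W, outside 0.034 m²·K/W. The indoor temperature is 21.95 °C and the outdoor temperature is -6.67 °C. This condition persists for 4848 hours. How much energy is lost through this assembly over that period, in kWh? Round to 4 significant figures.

0.2548/0.03829 = 6.6545
0.01918/0.0348 = 0.55115
R_total = 0.13 + 6.6545 + 0.55115 + 0.034 = 7.3696 m²·K/W
Q = 263.9 × (21.95 − (-6.67)) / 7.3696 = 1024.9 W
E = 1024.9 W × 4848 h / 1000 = 4968.5 kWh

4969 kWh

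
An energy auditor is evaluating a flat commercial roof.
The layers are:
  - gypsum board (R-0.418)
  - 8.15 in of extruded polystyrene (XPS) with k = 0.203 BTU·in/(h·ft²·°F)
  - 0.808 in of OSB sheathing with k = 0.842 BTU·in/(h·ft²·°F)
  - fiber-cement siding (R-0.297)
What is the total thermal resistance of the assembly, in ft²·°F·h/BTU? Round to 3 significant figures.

41.8 ft²·°F·h/BTU

8.15/0.203 = 40.15
0.808/0.842 = 0.9596
R_total = 0.418 + 40.15 + 0.9596 + 0.297 = 41.82 ft²·°F·h/BTU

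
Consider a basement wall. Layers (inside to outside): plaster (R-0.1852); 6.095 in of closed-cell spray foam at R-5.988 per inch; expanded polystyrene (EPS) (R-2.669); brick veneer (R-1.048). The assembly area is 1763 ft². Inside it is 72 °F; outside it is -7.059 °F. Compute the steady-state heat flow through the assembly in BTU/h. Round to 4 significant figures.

6.095 × 5.988 = 36.497
R_total = 0.1852 + 36.497 + 2.669 + 1.048 = 40.399 ft²·°F·h/BTU
Q = A·ΔT/R = 1763 × (72 − (-7.059)) / 40.399 = 3450.1 BTU/h

3450 BTU/h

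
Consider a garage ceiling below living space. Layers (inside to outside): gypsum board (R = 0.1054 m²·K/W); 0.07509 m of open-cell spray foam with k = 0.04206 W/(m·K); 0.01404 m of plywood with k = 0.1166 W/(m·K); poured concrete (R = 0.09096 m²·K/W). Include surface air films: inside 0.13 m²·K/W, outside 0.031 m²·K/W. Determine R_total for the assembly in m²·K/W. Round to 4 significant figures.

0.07509/0.04206 = 1.7853
0.01404/0.1166 = 0.12041
R_total = 0.13 + 0.1054 + 1.7853 + 0.12041 + 0.09096 + 0.031 = 2.2631 m²·K/W

2.263 m²·K/W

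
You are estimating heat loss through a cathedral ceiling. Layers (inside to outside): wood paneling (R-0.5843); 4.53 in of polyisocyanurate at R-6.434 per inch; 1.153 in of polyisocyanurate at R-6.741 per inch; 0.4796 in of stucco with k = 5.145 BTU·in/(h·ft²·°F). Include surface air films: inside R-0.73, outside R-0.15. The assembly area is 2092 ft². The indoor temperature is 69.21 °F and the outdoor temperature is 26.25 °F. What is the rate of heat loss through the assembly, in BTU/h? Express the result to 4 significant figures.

2336 BTU/h

4.53 × 6.434 = 29.146
1.153 × 6.741 = 7.7724
0.4796/5.145 = 0.093217
R_total = 0.73 + 0.5843 + 29.146 + 7.7724 + 0.093217 + 0.15 = 38.476 ft²·°F·h/BTU
Q = A·ΔT/R = 2092 × (69.21 − 26.25) / 38.476 = 2335.8 BTU/h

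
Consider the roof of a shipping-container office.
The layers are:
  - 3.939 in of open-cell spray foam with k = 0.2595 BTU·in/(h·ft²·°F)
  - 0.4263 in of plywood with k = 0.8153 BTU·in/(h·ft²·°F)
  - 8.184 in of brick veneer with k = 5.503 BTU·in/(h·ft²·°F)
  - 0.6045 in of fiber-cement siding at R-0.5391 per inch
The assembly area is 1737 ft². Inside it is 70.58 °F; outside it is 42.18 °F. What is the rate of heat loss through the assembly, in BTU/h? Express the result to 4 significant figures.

2816 BTU/h

3.939/0.2595 = 15.179
0.4263/0.8153 = 0.52288
8.184/5.503 = 1.4872
0.6045 × 0.5391 = 0.32589
R_total = 15.179 + 0.52288 + 1.4872 + 0.32589 = 17.515 ft²·°F·h/BTU
Q = A·ΔT/R = 1737 × (70.58 − 42.18) / 17.515 = 2816.5 BTU/h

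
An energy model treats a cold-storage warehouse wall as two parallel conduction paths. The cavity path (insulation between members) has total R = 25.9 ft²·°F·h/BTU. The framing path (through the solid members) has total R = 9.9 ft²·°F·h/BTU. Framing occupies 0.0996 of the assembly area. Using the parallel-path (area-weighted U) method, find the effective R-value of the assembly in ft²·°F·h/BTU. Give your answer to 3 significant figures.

22.3 ft²·°F·h/BTU

U_eff = 0.9004/25.9 + 0.0996/9.9 = 0.03476 + 0.01006 = 0.04483
R_eff = 1/U_eff = 22.31 ft²·°F·h/BTU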